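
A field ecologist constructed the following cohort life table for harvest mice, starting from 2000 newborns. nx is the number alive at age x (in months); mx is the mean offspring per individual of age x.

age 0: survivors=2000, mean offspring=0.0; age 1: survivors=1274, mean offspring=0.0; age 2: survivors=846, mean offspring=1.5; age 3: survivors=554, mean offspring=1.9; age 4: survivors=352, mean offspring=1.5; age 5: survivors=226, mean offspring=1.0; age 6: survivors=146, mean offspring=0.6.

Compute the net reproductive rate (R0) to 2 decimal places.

1.58

lx = nx/n0 = nx/2000: 1, 0.637, 0.423, 0.277, 0.176, 0.113, 0.073
lx·mx by age: 0, 0, 0.6345, 0.5263, 0.264, 0.113, 0.0438
R0 = Σ lx·mx = 1.5816 → 1.58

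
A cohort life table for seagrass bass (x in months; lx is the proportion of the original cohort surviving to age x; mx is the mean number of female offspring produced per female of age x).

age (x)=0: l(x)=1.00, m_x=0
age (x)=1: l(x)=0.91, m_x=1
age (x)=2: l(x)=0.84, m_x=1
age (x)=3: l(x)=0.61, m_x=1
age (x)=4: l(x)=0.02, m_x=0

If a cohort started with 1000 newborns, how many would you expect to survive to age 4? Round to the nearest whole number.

20

Expected survivors = N0 · l_4 = 1000 × 0.02 = 20 → 20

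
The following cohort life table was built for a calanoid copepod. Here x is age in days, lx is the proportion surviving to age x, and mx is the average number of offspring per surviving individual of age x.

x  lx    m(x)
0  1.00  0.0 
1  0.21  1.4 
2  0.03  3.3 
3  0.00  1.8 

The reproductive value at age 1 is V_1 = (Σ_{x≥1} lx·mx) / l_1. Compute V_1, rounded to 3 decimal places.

1.871

lx·mx for x ≥ 1: 0.294, 0.099, 0 → sum = 0.393
V_1 = 0.393 / l_1 = 0.393 / 0.21 = 1.871429… → 1.871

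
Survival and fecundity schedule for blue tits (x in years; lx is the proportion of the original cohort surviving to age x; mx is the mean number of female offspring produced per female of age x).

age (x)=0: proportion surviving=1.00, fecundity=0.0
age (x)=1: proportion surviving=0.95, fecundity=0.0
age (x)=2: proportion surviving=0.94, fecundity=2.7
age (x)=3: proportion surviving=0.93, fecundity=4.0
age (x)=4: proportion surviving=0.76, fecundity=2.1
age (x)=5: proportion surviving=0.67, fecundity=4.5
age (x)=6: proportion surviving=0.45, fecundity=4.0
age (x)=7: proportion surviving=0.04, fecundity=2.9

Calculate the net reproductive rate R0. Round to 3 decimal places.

lx·mx by age: 0, 0, 2.538, 3.72, 1.596, 3.015, 1.8, 0.116
R0 = Σ lx·mx = 12.785 → 12.785

12.785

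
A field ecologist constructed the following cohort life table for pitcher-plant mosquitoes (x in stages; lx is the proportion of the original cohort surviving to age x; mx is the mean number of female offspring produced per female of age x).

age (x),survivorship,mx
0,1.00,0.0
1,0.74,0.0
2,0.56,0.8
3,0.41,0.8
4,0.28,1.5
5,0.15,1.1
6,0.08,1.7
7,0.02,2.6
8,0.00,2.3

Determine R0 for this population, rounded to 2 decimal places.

lx·mx by age: 0, 0, 0.448, 0.328, 0.42, 0.165, 0.136, 0.052, 0
R0 = Σ lx·mx = 1.549 → 1.55

1.55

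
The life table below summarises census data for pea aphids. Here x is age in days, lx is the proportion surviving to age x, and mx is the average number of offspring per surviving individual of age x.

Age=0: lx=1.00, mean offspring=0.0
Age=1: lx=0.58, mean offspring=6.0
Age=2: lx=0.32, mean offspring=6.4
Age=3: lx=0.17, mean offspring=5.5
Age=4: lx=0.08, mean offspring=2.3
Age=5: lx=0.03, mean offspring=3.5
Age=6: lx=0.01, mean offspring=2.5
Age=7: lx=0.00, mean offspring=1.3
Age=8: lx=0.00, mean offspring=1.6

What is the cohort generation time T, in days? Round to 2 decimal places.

lx·mx: 0, 3.48, 2.048, 0.935, 0.184, 0.105, 0.025, 0, 0 → R0 = 6.777
x·lx·mx: 0, 3.48, 4.096, 2.805, 0.736, 0.525, 0.15, 0, 0 → Σ = 11.792
T = 11.792 / 6.777 = 1.740003… → 1.74

1.74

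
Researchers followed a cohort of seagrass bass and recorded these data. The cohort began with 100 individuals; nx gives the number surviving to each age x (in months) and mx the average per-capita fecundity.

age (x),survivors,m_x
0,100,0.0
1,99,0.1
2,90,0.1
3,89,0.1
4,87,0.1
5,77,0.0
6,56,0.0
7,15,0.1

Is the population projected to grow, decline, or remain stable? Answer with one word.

declining

lx = nx/n0 = nx/100: 1, 0.99, 0.9, 0.89, 0.87, 0.77, 0.56, 0.15
R0 = Σ lx·mx = 0 + 0.099 + 0.09 + 0.089 + 0.087 + 0 + 0 + 0.015 = 0.38
R0 < 1, so the population is declining.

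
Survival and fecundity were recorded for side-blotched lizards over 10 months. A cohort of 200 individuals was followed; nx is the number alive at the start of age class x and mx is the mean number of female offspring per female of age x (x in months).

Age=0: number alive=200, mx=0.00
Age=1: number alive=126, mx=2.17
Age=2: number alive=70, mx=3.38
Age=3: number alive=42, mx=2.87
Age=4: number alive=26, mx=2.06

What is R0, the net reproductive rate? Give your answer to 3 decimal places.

3.421

lx = nx/n0 = nx/200: 1, 0.63, 0.35, 0.21, 0.13
lx·mx by age: 0, 1.3671, 1.183, 0.6027, 0.2678
R0 = Σ lx·mx = 3.4206 → 3.421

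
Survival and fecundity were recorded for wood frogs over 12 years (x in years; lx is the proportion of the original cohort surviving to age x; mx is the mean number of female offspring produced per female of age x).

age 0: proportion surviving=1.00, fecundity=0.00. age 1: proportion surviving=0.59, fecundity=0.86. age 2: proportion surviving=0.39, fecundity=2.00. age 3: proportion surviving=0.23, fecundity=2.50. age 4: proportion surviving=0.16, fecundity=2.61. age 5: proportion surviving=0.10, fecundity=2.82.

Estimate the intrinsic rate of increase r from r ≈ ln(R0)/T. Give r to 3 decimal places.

0.351

R0 = Σ lx·mx = 0 + 0.5074 + 0.78 + 0.575 + 0.4176 + 0.282 = 2.562
Σ x·lx·mx = 6.8728; T = 6.8728/2.562 = 2.68259…
r ≈ ln(R0)/T = ln(2.562)/2.68259… = 0.3507… → 0.351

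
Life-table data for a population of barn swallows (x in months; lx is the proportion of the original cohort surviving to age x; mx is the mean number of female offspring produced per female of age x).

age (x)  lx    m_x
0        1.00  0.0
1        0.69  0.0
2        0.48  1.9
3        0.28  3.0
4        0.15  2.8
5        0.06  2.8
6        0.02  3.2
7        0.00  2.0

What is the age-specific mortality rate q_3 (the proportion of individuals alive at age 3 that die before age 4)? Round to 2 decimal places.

0.46

q_3 = (l_3 − l_4) / l_3 = (0.28 − 0.15) / 0.28
     = 0.13 / 0.28 = 0.464286… → 0.46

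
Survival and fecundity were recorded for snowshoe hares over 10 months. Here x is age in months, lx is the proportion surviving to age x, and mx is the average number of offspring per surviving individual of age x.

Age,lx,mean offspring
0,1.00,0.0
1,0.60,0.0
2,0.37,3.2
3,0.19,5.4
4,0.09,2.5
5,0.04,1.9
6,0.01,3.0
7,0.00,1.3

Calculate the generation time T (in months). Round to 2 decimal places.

2.72

lx·mx: 0, 0, 1.184, 1.026, 0.225, 0.076, 0.03, 0 → R0 = 2.541
x·lx·mx: 0, 0, 2.368, 3.078, 0.9, 0.38, 0.18, 0 → Σ = 6.906
T = 6.906 / 2.541 = 2.717828… → 2.72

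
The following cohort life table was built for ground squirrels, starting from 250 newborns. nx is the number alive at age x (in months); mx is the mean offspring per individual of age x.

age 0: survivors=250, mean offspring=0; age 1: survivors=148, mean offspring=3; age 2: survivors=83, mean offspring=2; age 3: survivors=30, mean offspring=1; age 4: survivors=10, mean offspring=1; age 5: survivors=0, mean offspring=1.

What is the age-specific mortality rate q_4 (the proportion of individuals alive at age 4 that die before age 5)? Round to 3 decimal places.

lx = nx/n0 = nx/250: 1, 0.592, 0.332, 0.12, 0.04, 0
q_4 = (l_4 − l_5) / l_4 = (0.04 − 0) / 0.04
     = 0.04 / 0.04 = 1 → 1.000

1.000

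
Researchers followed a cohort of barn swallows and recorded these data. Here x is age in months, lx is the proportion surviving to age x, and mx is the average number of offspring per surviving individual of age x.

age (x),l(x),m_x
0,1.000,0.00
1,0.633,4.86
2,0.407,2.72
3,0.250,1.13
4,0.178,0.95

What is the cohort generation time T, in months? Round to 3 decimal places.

1.470

lx·mx: 0, 3.07638, 1.10704, 0.2825, 0.1691 → R0 = 4.63502
x·lx·mx: 0, 3.07638, 2.21408, 0.8475, 0.6764 → Σ = 6.81436
T = 6.81436 / 4.63502 = 1.47019… → 1.470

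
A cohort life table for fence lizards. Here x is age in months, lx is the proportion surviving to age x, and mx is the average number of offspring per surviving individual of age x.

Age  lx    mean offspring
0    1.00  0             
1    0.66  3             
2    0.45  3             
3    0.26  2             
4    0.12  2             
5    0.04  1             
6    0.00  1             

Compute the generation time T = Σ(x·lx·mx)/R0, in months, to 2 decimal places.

lx·mx: 0, 1.98, 1.35, 0.52, 0.24, 0.04, 0 → R0 = 4.13
x·lx·mx: 0, 1.98, 2.7, 1.56, 0.96, 0.2, 0 → Σ = 7.4
T = 7.4 / 4.13 = 1.791768… → 1.79

1.79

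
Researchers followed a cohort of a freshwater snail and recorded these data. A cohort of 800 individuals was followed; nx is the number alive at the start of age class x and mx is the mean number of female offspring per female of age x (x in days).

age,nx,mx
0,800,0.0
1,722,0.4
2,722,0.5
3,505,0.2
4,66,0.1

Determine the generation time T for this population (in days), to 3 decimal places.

1.769

lx = nx/n0 = nx/800: 1, 0.9025, 0.9025, 0.63125, 0.0825
lx·mx: 0, 0.361, 0.45125, 0.12625, 0.00825 → R0 = 0.94675
x·lx·mx: 0, 0.361, 0.9025, 0.37875, 0.033 → Σ = 1.67525
T = 1.67525 / 0.94675 = 1.769475… → 1.769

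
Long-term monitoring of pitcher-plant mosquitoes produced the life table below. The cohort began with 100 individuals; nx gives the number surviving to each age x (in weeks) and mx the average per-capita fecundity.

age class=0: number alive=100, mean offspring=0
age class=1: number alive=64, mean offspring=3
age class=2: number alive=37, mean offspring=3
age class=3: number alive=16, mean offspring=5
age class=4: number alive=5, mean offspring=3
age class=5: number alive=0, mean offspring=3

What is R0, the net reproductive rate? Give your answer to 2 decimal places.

lx = nx/n0 = nx/100: 1, 0.64, 0.37, 0.16, 0.05, 0
lx·mx by age: 0, 1.92, 1.11, 0.8, 0.15, 0
R0 = Σ lx·mx = 3.98 → 3.98

3.98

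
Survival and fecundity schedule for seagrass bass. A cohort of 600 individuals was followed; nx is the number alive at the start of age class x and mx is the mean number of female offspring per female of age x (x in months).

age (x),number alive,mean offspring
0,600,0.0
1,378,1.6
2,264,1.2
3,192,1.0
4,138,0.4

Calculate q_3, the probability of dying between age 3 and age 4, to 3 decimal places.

0.281

lx = nx/n0 = nx/600: 1, 0.63, 0.44, 0.32, 0.23
q_3 = (l_3 − l_4) / l_3 = (0.32 − 0.23) / 0.32
     = 0.09 / 0.32 = 0.28125 → 0.281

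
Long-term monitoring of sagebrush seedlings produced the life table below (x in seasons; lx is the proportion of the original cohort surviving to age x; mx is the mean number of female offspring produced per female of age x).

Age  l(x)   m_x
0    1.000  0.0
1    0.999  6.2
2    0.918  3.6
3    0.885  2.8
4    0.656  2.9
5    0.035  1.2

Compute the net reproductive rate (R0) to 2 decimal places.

lx·mx by age: 0, 6.1938, 3.3048, 2.478, 1.9024, 0.042
R0 = Σ lx·mx = 13.921 → 13.92

13.92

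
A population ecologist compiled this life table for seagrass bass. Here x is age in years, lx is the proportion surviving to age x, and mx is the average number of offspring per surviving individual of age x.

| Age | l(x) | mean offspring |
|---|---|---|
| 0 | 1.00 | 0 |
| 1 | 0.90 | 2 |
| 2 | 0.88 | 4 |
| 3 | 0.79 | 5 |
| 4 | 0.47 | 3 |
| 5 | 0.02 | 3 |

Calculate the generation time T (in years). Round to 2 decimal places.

2.48

lx·mx: 0, 1.8, 3.52, 3.95, 1.41, 0.06 → R0 = 10.74
x·lx·mx: 0, 1.8, 7.04, 11.85, 5.64, 0.3 → Σ = 26.63
T = 26.63 / 10.74 = 2.479516… → 2.48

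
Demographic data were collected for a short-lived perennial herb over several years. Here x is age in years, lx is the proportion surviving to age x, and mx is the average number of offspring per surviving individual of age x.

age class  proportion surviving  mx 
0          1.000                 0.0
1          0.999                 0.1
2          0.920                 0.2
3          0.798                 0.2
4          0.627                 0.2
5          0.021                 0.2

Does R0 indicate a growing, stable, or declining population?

declining

R0 = Σ lx·mx = 0 + 0.0999 + 0.184 + 0.1596 + 0.1254 + 0.0042 = 0.5731
R0 < 1, so the population is declining.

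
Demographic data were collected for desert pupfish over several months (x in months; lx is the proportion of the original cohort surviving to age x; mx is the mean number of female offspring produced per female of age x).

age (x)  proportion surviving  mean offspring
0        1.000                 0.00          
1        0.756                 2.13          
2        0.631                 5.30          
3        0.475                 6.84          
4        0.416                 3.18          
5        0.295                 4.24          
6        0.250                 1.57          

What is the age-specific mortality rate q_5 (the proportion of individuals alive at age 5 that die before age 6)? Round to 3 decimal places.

0.153

q_5 = (l_5 − l_6) / l_5 = (0.295 − 0.25) / 0.295
     = 0.045 / 0.295 = 0.152542… → 0.153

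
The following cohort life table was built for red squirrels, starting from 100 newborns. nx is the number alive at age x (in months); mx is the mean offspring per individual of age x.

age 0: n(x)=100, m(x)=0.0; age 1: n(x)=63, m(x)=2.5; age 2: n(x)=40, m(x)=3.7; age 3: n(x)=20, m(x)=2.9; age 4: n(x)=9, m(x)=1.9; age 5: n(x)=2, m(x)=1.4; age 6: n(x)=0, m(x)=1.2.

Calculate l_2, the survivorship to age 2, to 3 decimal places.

0.400

l_2 = n_2/n_0 = 40/100 = 0.4 → 0.400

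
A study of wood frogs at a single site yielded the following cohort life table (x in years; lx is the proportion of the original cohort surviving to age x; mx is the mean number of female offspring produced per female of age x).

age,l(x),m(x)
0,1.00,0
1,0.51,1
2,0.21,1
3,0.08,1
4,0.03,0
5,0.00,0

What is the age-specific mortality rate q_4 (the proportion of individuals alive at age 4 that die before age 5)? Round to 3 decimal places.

q_4 = (l_4 − l_5) / l_4 = (0.03 − 0) / 0.03
     = 0.03 / 0.03 = 1 → 1.000

1.000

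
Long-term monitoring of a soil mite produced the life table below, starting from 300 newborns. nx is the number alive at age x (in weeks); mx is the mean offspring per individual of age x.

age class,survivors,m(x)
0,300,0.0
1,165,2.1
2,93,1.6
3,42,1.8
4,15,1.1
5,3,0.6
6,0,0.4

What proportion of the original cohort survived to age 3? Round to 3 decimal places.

0.140

l_3 = n_3/n_0 = 42/300 = 0.14 → 0.140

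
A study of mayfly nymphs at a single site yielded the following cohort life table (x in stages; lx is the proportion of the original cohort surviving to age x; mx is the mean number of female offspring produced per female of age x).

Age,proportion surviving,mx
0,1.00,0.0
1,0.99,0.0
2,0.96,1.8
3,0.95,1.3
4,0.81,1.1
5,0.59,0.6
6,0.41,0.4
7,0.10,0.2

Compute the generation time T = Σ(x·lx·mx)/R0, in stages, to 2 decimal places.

lx·mx: 0, 0, 1.728, 1.235, 0.891, 0.354, 0.164, 0.02 → R0 = 4.392
x·lx·mx: 0, 0, 3.456, 3.705, 3.564, 1.77, 0.984, 0.14 → Σ = 13.619
T = 13.619 / 4.392 = 3.100865… → 3.10

3.10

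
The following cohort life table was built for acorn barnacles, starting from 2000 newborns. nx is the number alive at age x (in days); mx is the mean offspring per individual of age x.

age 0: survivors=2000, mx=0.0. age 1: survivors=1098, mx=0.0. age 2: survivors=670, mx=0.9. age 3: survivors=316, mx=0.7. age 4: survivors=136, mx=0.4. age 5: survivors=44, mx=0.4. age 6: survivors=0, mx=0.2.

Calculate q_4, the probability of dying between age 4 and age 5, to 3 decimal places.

0.676

lx = nx/n0 = nx/2000: 1, 0.549, 0.335, 0.158, 0.068, 0.022, 0
q_4 = (l_4 − l_5) / l_4 = (0.068 − 0.022) / 0.068
     = 0.046 / 0.068 = 0.676471… → 0.676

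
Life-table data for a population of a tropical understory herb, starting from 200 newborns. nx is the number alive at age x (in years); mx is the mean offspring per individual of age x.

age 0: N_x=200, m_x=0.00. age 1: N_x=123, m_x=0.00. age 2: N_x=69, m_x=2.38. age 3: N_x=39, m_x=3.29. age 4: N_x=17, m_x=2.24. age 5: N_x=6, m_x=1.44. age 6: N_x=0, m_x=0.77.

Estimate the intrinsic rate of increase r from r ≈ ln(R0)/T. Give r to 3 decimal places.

lx = nx/n0 = nx/200: 1, 0.615, 0.345, 0.195, 0.085, 0.03, 0
R0 = Σ lx·mx = 0 + 0 + 0.8211 + 0.64155 + 0.1904 + 0.0432 + 0 = 1.69625
Σ x·lx·mx = 4.54445; T = 4.54445/1.69625 = 2.67912…
r ≈ ln(R0)/T = ln(1.69625)/2.67912… = 0.19724… → 0.197

0.197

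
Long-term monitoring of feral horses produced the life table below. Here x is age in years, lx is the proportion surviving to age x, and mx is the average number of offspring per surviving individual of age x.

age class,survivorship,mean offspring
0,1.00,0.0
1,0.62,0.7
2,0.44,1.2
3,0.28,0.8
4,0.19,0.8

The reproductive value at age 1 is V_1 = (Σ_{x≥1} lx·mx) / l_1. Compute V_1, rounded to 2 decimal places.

lx·mx for x ≥ 1: 0.434, 0.528, 0.224, 0.152 → sum = 1.338
V_1 = 1.338 / l_1 = 1.338 / 0.62 = 2.158065… → 2.16

2.16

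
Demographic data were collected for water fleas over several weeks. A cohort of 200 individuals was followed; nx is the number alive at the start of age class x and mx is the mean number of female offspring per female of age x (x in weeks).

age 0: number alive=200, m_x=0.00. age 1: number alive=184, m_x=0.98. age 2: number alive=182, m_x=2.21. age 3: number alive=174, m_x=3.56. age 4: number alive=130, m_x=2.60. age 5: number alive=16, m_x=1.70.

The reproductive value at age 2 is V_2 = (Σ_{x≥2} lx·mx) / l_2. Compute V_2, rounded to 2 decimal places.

7.62

lx = nx/n0 = nx/200: 1, 0.92, 0.91, 0.87, 0.65, 0.08
lx·mx for x ≥ 2: 2.0111, 3.0972, 1.69, 0.136 → sum = 6.9343
V_2 = 6.9343 / l_2 = 6.9343 / 0.91 = 7.62011… → 7.62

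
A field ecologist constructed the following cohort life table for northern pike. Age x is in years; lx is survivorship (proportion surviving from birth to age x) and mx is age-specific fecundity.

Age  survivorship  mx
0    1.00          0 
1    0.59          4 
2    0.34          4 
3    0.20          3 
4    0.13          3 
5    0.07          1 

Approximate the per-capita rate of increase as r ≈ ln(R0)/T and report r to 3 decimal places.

R0 = Σ lx·mx = 0 + 2.36 + 1.36 + 0.6 + 0.39 + 0.07 = 4.78
Σ x·lx·mx = 8.79; T = 8.79/4.78 = 1.83891…
r ≈ ln(R0)/T = ln(4.78)/1.83891… = 0.85074… → 0.851

0.851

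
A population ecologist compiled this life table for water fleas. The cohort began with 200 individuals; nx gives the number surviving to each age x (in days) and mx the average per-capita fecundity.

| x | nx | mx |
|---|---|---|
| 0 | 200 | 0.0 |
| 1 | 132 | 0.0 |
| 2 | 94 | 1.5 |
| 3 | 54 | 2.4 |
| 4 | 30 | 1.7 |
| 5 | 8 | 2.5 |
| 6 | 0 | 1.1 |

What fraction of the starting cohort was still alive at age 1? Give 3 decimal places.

0.660

l_1 = n_1/n_0 = 132/200 = 0.66 → 0.660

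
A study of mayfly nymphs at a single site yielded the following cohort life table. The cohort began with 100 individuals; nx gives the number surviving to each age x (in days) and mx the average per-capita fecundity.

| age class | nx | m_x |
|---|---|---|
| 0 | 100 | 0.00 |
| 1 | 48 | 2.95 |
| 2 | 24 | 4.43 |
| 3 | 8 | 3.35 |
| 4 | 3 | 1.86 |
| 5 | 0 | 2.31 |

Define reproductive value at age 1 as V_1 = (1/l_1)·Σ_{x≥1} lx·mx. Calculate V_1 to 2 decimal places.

lx = nx/n0 = nx/100: 1, 0.48, 0.24, 0.08, 0.03, 0
lx·mx for x ≥ 1: 1.416, 1.0632, 0.268, 0.0558, 0 → sum = 2.803
V_1 = 2.803 / l_1 = 2.803 / 0.48 = 5.839583… → 5.84

5.84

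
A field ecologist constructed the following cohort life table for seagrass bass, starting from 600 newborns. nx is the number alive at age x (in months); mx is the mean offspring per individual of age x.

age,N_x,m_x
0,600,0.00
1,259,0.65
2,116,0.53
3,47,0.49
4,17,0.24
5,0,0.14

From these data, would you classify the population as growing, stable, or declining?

lx = nx/n0 = nx/600: 1, 0.43167…, 0.19333…, 0.07833…, 0.02833…, 0
R0 = Σ lx·mx = 0 + 0.280583… + 0.102467… + 0.038383… + 0.0068… + 0 = 0.428233…
R0 < 1, so the population is declining.

declining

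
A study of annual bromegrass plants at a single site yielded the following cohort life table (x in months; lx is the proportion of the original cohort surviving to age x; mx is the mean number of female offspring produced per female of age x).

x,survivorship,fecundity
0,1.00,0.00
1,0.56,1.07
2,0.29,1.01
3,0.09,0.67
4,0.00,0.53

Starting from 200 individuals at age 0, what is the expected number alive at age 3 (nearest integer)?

Expected survivors = N0 · l_3 = 200 × 0.09 = 18 → 18

18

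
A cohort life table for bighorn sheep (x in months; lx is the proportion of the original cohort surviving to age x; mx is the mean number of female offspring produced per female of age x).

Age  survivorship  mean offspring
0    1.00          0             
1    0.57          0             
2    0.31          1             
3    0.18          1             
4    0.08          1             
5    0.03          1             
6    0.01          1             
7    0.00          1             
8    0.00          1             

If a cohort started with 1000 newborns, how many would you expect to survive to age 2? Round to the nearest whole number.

Expected survivors = N0 · l_2 = 1000 × 0.31 = 310 → 310

310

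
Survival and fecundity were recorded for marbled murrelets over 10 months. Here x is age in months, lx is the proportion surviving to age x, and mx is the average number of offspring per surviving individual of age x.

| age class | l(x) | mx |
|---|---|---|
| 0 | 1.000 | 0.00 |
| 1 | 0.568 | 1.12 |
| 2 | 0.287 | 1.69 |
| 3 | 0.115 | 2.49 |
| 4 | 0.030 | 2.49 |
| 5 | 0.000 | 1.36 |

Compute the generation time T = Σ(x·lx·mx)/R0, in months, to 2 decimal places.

lx·mx: 0, 0.63616, 0.48503, 0.28635, 0.0747, 0 → R0 = 1.48224
x·lx·mx: 0, 0.63616, 0.97006, 0.85905, 0.2988, 0 → Σ = 2.76407
T = 2.76407 / 1.48224 = 1.864792… → 1.86

1.86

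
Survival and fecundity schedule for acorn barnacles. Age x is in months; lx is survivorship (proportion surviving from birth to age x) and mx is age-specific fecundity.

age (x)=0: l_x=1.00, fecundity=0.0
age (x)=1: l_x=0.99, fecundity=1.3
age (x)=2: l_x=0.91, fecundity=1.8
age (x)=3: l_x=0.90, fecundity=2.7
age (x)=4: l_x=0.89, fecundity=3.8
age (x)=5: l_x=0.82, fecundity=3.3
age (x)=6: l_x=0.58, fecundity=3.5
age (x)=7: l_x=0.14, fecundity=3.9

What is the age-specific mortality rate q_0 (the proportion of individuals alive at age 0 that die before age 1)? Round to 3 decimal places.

0.010

q_0 = (l_0 − l_1) / l_0 = (1 − 0.99) / 1
     = 0.01 / 1 = 0.01 → 0.010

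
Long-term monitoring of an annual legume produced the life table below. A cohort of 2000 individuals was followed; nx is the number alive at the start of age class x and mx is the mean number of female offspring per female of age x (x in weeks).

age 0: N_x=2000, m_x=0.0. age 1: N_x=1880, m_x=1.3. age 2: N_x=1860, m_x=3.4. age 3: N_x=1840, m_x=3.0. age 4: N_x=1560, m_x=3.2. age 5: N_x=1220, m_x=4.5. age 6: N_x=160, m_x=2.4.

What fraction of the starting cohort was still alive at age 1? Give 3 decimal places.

0.940

l_1 = n_1/n_0 = 1880/2000 = 0.94 → 0.940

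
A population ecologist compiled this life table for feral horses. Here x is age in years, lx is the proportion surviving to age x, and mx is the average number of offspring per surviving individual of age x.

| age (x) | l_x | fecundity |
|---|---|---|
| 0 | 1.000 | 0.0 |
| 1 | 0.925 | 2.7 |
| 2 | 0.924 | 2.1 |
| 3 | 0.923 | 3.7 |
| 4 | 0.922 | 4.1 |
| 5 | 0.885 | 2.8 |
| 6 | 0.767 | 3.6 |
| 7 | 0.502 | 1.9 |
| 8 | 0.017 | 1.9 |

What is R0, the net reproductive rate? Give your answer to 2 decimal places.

lx·mx by age: 0, 2.4975, 1.9404, 3.4151, 3.7802, 2.478, 2.7612, 0.9538, 0.0323
R0 = Σ lx·mx = 17.8585 → 17.86

17.86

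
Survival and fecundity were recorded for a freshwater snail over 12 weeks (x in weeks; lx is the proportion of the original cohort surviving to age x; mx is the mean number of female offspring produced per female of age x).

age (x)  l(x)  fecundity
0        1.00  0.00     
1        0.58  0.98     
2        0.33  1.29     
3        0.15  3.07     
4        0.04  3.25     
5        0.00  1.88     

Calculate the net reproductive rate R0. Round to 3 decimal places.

1.585

lx·mx by age: 0, 0.5684, 0.4257, 0.4605, 0.13, 0
R0 = Σ lx·mx = 1.5846 → 1.585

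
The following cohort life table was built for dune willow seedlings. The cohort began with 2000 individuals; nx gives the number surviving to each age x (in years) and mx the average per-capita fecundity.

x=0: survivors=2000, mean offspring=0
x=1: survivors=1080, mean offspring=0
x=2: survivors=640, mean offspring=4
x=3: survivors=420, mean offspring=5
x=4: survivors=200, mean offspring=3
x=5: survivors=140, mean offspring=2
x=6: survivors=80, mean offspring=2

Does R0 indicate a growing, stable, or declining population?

growing

lx = nx/n0 = nx/2000: 1, 0.54, 0.32, 0.21, 0.1, 0.07, 0.04
R0 = Σ lx·mx = 0 + 0 + 1.28 + 1.05 + 0.3 + 0.14 + 0.08 = 2.85
R0 > 1, so the population is growing.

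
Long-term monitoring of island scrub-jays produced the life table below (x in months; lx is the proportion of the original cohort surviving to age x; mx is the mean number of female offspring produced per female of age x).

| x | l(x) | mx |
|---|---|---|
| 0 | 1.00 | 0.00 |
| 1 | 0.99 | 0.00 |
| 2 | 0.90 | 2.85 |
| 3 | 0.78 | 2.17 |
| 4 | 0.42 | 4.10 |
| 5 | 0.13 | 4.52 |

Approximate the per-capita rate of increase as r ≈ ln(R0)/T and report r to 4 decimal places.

0.6170

R0 = Σ lx·mx = 0 + 0 + 2.565 + 1.6926 + 1.722 + 0.5876 = 6.5672
Σ x·lx·mx = 20.0338; T = 20.0338/6.5672 = 3.05058…
r ≈ ln(R0)/T = ln(6.5672)/3.05058… = 0.61696… → 0.6170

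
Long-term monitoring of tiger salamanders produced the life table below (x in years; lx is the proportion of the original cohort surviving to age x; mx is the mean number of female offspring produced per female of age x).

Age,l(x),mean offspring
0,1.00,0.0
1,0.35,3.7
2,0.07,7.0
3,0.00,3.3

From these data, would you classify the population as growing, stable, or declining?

R0 = Σ lx·mx = 0 + 1.295 + 0.49 + 0 = 1.785
R0 > 1, so the population is growing.

growing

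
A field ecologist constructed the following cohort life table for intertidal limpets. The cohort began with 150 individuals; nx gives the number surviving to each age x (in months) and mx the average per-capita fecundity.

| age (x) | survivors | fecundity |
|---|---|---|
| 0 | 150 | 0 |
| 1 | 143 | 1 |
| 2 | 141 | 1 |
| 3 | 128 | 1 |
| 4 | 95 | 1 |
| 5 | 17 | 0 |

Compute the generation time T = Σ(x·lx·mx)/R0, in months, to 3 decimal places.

2.345

lx = nx/n0 = nx/150: 1, 0.95333…, 0.94, 0.85333…, 0.63333…, 0.11333…
lx·mx: 0, 0.953333…, 0.94, 0.853333…, 0.633333…, 0 → R0 = 3.38…
x·lx·mx: 0, 0.953333…, 1.88, 2.56…, 2.533333…, 0 → Σ = 7.926667…
T = 7.926667… / 3.38… = 2.345168… → 2.345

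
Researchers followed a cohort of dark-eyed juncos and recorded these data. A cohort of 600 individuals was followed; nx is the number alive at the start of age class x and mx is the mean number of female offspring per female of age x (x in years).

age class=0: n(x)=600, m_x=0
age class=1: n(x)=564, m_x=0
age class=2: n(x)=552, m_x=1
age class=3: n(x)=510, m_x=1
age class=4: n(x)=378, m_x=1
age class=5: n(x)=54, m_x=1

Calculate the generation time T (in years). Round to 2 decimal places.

lx = nx/n0 = nx/600: 1, 0.94, 0.92, 0.85, 0.63, 0.09
lx·mx: 0, 0, 0.92, 0.85, 0.63, 0.09 → R0 = 2.49
x·lx·mx: 0, 0, 1.84, 2.55, 2.52, 0.45 → Σ = 7.36
T = 7.36 / 2.49 = 2.955823… → 2.96

2.96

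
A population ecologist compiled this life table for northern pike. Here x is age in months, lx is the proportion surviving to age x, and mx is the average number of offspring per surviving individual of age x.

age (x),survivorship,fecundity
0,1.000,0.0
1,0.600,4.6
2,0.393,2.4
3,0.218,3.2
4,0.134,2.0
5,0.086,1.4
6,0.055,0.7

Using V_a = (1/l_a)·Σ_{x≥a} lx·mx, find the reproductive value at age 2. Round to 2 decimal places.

lx·mx for x ≥ 2: 0.9432, 0.6976, 0.268, 0.1204, 0.0385 → sum = 2.0677
V_2 = 2.0677 / l_2 = 2.0677 / 0.393 = 5.261323… → 5.26

5.26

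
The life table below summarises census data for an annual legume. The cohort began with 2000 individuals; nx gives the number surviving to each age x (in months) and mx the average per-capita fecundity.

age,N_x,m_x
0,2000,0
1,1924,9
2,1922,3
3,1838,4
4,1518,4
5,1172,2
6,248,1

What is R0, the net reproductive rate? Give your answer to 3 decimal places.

19.549

lx = nx/n0 = nx/2000: 1, 0.962, 0.961, 0.919, 0.759, 0.586, 0.124
lx·mx by age: 0, 8.658, 2.883, 3.676, 3.036, 1.172, 0.124
R0 = Σ lx·mx = 19.549 → 19.549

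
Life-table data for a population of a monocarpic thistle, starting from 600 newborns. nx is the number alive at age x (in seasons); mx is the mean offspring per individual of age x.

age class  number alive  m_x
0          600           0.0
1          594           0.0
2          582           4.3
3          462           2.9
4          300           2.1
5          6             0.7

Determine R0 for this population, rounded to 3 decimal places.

7.461

lx = nx/n0 = nx/600: 1, 0.99, 0.97, 0.77, 0.5, 0.01
lx·mx by age: 0, 0, 4.171, 2.233, 1.05, 0.007
R0 = Σ lx·mx = 7.461 → 7.461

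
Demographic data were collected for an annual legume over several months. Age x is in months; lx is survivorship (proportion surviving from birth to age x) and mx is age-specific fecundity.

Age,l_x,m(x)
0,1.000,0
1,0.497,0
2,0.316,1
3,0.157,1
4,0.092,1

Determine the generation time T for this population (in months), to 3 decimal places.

2.604

lx·mx: 0, 0, 0.316, 0.157, 0.092 → R0 = 0.565
x·lx·mx: 0, 0, 0.632, 0.471, 0.368 → Σ = 1.471
T = 1.471 / 0.565 = 2.60354… → 2.604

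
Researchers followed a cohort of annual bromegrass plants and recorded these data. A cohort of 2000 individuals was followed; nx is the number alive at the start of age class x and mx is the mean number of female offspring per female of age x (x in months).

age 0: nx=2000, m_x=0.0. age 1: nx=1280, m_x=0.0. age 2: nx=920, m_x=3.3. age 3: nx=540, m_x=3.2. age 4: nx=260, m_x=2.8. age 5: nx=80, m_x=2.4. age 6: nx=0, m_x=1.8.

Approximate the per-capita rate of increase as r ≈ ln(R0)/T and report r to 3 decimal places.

0.392

lx = nx/n0 = nx/2000: 1, 0.64, 0.46, 0.27, 0.13, 0.04, 0
R0 = Σ lx·mx = 0 + 0 + 1.518 + 0.864 + 0.364 + 0.096 + 0 = 2.842
Σ x·lx·mx = 7.564; T = 7.564/2.842 = 2.66151…
r ≈ ln(R0)/T = ln(2.842)/2.66151… = 0.39245… → 0.392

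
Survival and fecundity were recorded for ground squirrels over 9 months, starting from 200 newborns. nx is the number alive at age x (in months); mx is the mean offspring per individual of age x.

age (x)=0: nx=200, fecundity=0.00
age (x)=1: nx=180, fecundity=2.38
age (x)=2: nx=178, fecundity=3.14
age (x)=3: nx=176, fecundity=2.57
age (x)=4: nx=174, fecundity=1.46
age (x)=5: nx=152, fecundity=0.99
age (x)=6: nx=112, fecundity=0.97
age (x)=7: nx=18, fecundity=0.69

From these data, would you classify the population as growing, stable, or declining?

growing

lx = nx/n0 = nx/200: 1, 0.9, 0.89, 0.88, 0.87, 0.76, 0.56, 0.09
R0 = Σ lx·mx = 0 + 2.142 + 2.7946 + 2.2616 + 1.2702 + 0.7524 + 0.5432 + 0.0621 = 9.8261
R0 > 1, so the population is growing.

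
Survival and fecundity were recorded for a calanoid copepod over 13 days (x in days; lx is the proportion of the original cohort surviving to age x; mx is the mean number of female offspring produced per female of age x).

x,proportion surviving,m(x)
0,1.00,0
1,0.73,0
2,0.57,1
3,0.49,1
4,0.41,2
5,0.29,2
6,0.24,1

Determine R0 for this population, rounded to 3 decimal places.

lx·mx by age: 0, 0, 0.57, 0.49, 0.82, 0.58, 0.24
R0 = Σ lx·mx = 2.7 → 2.700

2.700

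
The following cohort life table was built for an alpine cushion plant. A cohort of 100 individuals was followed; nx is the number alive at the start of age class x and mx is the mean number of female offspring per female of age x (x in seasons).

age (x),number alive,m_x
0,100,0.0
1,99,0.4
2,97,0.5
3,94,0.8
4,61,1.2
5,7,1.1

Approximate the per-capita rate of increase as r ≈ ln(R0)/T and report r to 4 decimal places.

lx = nx/n0 = nx/100: 1, 0.99, 0.97, 0.94, 0.61, 0.07
R0 = Σ lx·mx = 0 + 0.396 + 0.485 + 0.752 + 0.732 + 0.077 = 2.442
Σ x·lx·mx = 6.935; T = 6.935/2.442 = 2.83989…
r ≈ ln(R0)/T = ln(2.442)/2.83989… = 0.314385… → 0.3144

0.3144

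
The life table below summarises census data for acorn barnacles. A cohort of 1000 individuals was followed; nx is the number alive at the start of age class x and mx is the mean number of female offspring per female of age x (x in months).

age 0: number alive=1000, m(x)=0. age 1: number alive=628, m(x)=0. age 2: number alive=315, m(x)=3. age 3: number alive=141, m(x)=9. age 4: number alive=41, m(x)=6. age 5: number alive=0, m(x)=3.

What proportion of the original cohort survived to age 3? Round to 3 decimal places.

0.141

l_3 = n_3/n_0 = 141/1000 = 0.141 → 0.141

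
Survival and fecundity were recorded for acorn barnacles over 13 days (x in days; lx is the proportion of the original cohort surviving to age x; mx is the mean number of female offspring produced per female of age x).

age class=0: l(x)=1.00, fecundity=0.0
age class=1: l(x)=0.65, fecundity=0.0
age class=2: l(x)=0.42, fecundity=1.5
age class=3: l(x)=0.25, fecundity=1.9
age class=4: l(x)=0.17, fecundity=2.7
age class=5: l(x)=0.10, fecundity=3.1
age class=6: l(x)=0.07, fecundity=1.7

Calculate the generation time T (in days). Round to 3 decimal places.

3.404

lx·mx: 0, 0, 0.63, 0.475, 0.459, 0.31, 0.119 → R0 = 1.993
x·lx·mx: 0, 0, 1.26, 1.425, 1.836, 1.55, 0.714 → Σ = 6.785
T = 6.785 / 1.993 = 3.404415… → 3.404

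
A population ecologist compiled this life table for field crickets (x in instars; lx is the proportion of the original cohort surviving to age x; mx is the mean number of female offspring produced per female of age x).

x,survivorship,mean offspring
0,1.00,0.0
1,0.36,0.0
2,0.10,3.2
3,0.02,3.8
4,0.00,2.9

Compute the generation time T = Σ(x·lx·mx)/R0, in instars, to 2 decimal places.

2.19

lx·mx: 0, 0, 0.32, 0.076, 0 → R0 = 0.396
x·lx·mx: 0, 0, 0.64, 0.228, 0 → Σ = 0.868
T = 0.868 / 0.396 = 2.191919… → 2.19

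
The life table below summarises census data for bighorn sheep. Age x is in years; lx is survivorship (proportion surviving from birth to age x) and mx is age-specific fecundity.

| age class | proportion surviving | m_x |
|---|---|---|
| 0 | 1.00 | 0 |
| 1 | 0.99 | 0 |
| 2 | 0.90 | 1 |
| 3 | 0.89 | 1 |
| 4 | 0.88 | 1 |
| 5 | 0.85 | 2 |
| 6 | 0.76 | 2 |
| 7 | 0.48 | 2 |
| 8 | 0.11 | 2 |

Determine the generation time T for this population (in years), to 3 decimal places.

lx·mx: 0, 0, 0.9, 0.89, 0.88, 1.7, 1.52, 0.96, 0.22 → R0 = 7.07
x·lx·mx: 0, 0, 1.8, 2.67, 3.52, 8.5, 9.12, 6.72, 1.76 → Σ = 34.09
T = 34.09 / 7.07 = 4.821782… → 4.822

4.822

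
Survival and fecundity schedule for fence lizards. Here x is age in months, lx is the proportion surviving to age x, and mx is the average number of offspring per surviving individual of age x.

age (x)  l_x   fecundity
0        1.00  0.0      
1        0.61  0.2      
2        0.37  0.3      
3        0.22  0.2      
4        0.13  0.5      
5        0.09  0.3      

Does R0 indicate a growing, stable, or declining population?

R0 = Σ lx·mx = 0 + 0.122 + 0.111 + 0.044 + 0.065 + 0.027 = 0.369
R0 < 1, so the population is declining.

declining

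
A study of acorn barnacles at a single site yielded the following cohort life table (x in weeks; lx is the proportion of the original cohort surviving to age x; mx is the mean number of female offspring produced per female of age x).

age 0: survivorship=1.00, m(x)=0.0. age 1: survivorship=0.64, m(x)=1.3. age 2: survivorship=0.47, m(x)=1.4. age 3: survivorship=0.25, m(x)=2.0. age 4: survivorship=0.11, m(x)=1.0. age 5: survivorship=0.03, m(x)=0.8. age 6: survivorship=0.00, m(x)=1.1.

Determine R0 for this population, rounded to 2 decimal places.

lx·mx by age: 0, 0.832, 0.658, 0.5, 0.11, 0.024, 0
R0 = Σ lx·mx = 2.124 → 2.12

2.12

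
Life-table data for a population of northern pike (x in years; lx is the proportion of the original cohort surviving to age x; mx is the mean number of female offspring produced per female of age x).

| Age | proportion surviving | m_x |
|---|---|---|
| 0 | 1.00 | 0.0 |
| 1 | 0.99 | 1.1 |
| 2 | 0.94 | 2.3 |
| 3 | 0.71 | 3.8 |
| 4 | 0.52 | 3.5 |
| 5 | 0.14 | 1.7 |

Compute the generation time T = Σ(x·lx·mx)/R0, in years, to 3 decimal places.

lx·mx: 0, 1.089, 2.162, 2.698, 1.82, 0.238 → R0 = 8.007
x·lx·mx: 0, 1.089, 4.324, 8.094, 7.28, 1.19 → Σ = 21.977
T = 21.977 / 8.007 = 2.744723… → 2.745

2.745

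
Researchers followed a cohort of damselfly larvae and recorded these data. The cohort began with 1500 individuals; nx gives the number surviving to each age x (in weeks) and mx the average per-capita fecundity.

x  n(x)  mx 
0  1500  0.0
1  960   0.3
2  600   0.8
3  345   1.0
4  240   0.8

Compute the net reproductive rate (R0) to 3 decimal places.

0.870

lx = nx/n0 = nx/1500: 1, 0.64, 0.4, 0.23, 0.16
lx·mx by age: 0, 0.192, 0.32, 0.23, 0.128
R0 = Σ lx·mx = 0.87 → 0.870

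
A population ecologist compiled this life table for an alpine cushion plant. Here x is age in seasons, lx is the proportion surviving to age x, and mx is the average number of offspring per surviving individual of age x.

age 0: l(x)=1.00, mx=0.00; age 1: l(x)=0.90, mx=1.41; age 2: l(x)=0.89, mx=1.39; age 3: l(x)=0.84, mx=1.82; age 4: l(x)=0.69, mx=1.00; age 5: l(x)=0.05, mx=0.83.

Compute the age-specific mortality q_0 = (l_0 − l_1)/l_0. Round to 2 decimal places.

0.10

q_0 = (l_0 − l_1) / l_0 = (1 − 0.9) / 1
     = 0.1 / 1 = 0.1 → 0.10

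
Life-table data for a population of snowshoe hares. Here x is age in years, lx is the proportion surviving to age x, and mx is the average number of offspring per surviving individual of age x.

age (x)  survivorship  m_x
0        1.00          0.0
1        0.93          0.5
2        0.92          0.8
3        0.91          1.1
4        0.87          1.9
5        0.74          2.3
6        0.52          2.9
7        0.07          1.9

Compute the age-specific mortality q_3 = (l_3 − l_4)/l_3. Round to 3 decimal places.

q_3 = (l_3 − l_4) / l_3 = (0.91 − 0.87) / 0.91
     = 0.04 / 0.91 = 0.043956… → 0.044

0.044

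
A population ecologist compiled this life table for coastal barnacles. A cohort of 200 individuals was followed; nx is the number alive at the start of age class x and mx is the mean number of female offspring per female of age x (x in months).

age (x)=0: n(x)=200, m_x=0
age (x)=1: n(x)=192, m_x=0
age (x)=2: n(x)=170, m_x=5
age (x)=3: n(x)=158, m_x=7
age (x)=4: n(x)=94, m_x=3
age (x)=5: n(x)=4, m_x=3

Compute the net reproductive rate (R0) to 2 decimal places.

lx = nx/n0 = nx/200: 1, 0.96, 0.85, 0.79, 0.47, 0.02
lx·mx by age: 0, 0, 4.25, 5.53, 1.41, 0.06
R0 = Σ lx·mx = 11.25 → 11.25

11.25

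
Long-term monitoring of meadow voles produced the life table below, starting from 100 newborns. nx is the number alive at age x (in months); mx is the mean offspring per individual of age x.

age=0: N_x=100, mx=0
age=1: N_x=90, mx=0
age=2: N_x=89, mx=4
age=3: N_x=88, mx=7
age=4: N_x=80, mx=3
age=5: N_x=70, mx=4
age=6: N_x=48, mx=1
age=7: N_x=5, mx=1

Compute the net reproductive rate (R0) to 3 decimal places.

lx = nx/n0 = nx/100: 1, 0.9, 0.89, 0.88, 0.8, 0.7, 0.48, 0.05
lx·mx by age: 0, 0, 3.56, 6.16, 2.4, 2.8, 0.48, 0.05
R0 = Σ lx·mx = 15.45 → 15.450

15.450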